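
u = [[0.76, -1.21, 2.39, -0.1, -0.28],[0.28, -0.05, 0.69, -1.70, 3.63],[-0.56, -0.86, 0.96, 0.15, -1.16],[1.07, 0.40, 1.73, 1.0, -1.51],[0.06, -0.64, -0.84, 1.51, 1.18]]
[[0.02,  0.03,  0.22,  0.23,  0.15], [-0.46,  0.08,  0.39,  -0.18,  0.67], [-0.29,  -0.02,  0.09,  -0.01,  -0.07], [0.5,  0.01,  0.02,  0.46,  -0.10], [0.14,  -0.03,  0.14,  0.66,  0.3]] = u @ [[0.47, 0.02, -0.14, 0.08, -0.1], [0.02, 0.01, 0.01, -0.02, 0.01], [-0.14, 0.01, 0.16, 0.09, 0.13], [0.08, -0.02, 0.09, 0.39, 0.11], [-0.10, 0.01, 0.13, 0.11, 0.22]]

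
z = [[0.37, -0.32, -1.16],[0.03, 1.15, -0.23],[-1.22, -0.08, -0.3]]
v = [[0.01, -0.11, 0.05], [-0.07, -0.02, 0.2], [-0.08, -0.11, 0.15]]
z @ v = [[0.12,0.09,-0.22], [-0.06,-0.0,0.2], [0.02,0.17,-0.12]]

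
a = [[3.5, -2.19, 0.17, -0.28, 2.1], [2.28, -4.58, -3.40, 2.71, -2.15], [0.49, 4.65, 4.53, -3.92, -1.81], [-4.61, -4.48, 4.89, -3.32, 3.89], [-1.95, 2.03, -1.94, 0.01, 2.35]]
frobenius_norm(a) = 15.52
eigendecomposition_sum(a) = [[(0.01+0.43j), -0.88-0.47j, 0.16-0.57j, (0.06+0.47j), 0.34-0.54j], [1.20+0.35j, (-2.06+2.03j), (-1.44-0.94j), 1.35+0.24j, (-1.18-1.41j)], [(-1.18-0.6j), 2.54-1.70j, (1.31+1.26j), -1.36-0.51j, 0.95+1.70j], [-1.54+1.64j, -1.54-4.97j, 2.69-1.53j, -1.49+1.96j, (3.23-0.72j)], [(-0.24-0.55j), 1.37+0.14j, 0.09+0.81j, -0.32-0.57j, (-0.16+0.86j)]] + [[(0.01-0.43j), (-0.88+0.47j), (0.16+0.57j), 0.06-0.47j, 0.34+0.54j], [(1.2-0.35j), (-2.06-2.03j), -1.44+0.94j, (1.35-0.24j), -1.18+1.41j], [(-1.18+0.6j), (2.54+1.7j), (1.31-1.26j), (-1.36+0.51j), 0.95-1.70j], [(-1.54-1.64j), -1.54+4.97j, (2.69+1.53j), -1.49-1.96j, 3.23+0.72j], [-0.24+0.55j, 1.37-0.14j, (0.09-0.81j), (-0.32+0.57j), (-0.16-0.86j)]] + [[(1.73+1.3j),-0.15+0.12j,-0.04+0.84j,(-0.19-0.39j),0.75-0.97j],[(-0.07+0.4j),(-0.03-0.02j),-0.14+0.07j,(0.05-0.07j),0.23+0.04j],[(1.4-2.82j),(0.22+0.19j),(1.21-0.17j),-0.50+0.37j,(-1.57-0.81j)],[-0.81-1.33j,0.14-0.04j,0.25-0.55j,(0.02+0.31j),-0.75+0.44j],[(-0.75+2.55j),-0.21-0.12j,-0.98+0.32j,0.36-0.39j,1.43+0.44j]] + [[(1.73-1.3j), -0.15-0.12j, -0.04-0.84j, (-0.19+0.39j), 0.75+0.97j], [(-0.07-0.4j), (-0.03+0.02j), (-0.14-0.07j), (0.05+0.07j), 0.23-0.04j], [1.40+2.82j, 0.22-0.19j, 1.21+0.17j, (-0.5-0.37j), -1.57+0.81j], [-0.81+1.33j, (0.14+0.04j), 0.25+0.55j, 0.02-0.31j, (-0.75-0.44j)], [(-0.75-2.55j), (-0.21+0.12j), -0.98-0.32j, (0.36+0.39j), 1.43-0.44j]] + [[(0.01-0j), (-0.11+0j), (-0.07-0j), -0.03-0.00j, (-0.07+0j)], [(0.02-0j), (-0.39+0j), (-0.23-0j), -0.09-0.00j, -0.25+0.00j], [(0.05-0j), (-0.87+0j), (-0.51-0j), -0.20-0.00j, -0.55+0.00j], [(0.09-0j), -1.67+0.00j, -0.98-0.00j, -0.38-0.00j, (-1.07+0j)], [0.02-0.00j, (-0.29+0j), (-0.17-0j), (-0.07-0j), -0.18+0.00j]]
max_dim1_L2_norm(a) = 9.56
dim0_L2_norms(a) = [6.54, 8.46, 7.73, 5.81, 5.74]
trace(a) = 2.48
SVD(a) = [[-0.11, -0.21, 0.46, 0.85, 0.05], [-0.58, -0.29, 0.3, -0.34, 0.62], [0.51, 0.55, 0.45, -0.07, 0.48], [0.63, -0.75, 0.05, -0.14, 0.14], [0.05, 0.04, -0.7, 0.36, 0.61]] @ diag([10.805586236829988, 8.921722805522615, 5.458071086998633, 3.753405833826554, 0.8081292691854304]) @ [[-0.41, 0.23, 0.67, -0.52, 0.25], [0.25, 0.87, -0.03, -0.04, -0.41], [0.67, -0.35, 0.49, -0.23, -0.36], [0.56, 0.20, -0.1, -0.11, 0.79], [-0.02, -0.13, -0.55, -0.81, -0.15]]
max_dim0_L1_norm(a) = 17.93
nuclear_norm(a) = 29.75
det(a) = -1596.04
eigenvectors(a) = [[0.10-0.10j, 0.10+0.10j, 0.08-0.43j, (0.08+0.43j), (0.06+0j)], [-0.19-0.37j, -0.19+0.37j, 0.08-0.02j, 0.08+0.02j, (0.2+0j)], [(0.13+0.42j), 0.13-0.42j, (-0.64+0j), -0.64-0.00j, (0.45+0j)], [(0.75+0j), (0.75-0j), -0.17+0.27j, (-0.17-0.27j), 0.86+0.00j], [-0.08+0.18j, (-0.08-0.18j), (0.53-0.1j), (0.53+0.1j), 0.15+0.00j]]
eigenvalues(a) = [(-2.39+6.54j), (-2.39-6.54j), (4.36+1.87j), (4.36-1.87j), (-1.46+0j)]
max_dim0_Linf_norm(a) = 4.89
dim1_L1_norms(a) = [8.24, 15.12, 15.4, 21.19, 8.28]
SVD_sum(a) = [[0.48, -0.28, -0.79, 0.61, -0.29], [2.55, -1.46, -4.15, 3.23, -1.52], [-2.26, 1.29, 3.68, -2.86, 1.35], [-2.79, 1.59, 4.54, -3.53, 1.67], [-0.23, 0.13, 0.37, -0.29, 0.14]] + [[-0.48, -1.65, 0.07, 0.08, 0.77], [-0.65, -2.23, 0.09, 0.11, 1.04], [1.25, 4.33, -0.17, -0.22, -2.03], [-1.7, -5.86, 0.23, 0.30, 2.75], [0.10, 0.34, -0.01, -0.02, -0.16]] + [[1.7, -0.90, 1.25, -0.58, -0.90], [1.1, -0.58, 0.80, -0.37, -0.58], [1.65, -0.87, 1.21, -0.56, -0.87], [0.17, -0.09, 0.13, -0.06, -0.09], [-2.58, 1.36, -1.88, 0.87, 1.37]] + [[1.79, 0.63, -0.33, -0.37, 2.53],[-0.72, -0.25, 0.13, 0.15, -1.01],[-0.14, -0.05, 0.03, 0.03, -0.2],[-0.29, -0.10, 0.05, 0.06, -0.41],[0.76, 0.27, -0.14, -0.16, 1.08]] + [[-0.0, -0.0, -0.02, -0.03, -0.01], [-0.01, -0.06, -0.27, -0.41, -0.07], [-0.01, -0.05, -0.21, -0.31, -0.06], [-0.00, -0.01, -0.06, -0.09, -0.02], [-0.01, -0.06, -0.27, -0.40, -0.07]]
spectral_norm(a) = 10.81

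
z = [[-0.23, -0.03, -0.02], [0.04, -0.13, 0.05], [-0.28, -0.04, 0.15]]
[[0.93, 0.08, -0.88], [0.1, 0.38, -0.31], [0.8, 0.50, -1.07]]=z @ [[-3.53,-0.28,3.38], [-2.59,-2.15,3.45], [-1.97,2.21,0.11]]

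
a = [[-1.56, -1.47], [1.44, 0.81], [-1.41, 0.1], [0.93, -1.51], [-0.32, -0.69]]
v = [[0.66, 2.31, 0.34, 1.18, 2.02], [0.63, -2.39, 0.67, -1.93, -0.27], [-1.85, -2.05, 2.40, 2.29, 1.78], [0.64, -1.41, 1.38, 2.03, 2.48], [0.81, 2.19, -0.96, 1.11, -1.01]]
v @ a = [[2.27, -2.24], [-7.08, 0.31], [-1.89, -3.39], [-3.88, -6.72], [4.6, -0.49]]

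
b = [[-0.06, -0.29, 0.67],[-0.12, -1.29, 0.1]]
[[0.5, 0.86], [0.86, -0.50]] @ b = [[-0.13, -1.25, 0.42], [0.01, 0.4, 0.53]]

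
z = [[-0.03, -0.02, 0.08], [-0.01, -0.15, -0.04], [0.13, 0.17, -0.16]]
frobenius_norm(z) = 0.32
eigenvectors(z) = [[0.86+0.00j, 0.37+0.10j, 0.37-0.10j], [-0.16+0.00j, -0.19-0.38j, -0.19+0.38j], [(0.47+0j), (-0.82+0j), -0.82-0.00j]]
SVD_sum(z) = [[-0.03, -0.05, 0.04], [-0.04, -0.07, 0.05], [0.12, 0.19, -0.14]] + [[-0.01, 0.03, 0.04], [0.03, -0.08, -0.09], [0.01, -0.02, -0.02]] + [[0.01, -0.0, 0.01],[0.0, -0.0, 0.00],[0.0, -0.0, 0.0]]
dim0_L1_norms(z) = [0.17, 0.34, 0.28]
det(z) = 0.00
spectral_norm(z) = 0.29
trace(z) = -0.34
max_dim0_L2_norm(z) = 0.23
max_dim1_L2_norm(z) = 0.27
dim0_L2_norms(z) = [0.13, 0.23, 0.18]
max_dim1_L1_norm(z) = 0.46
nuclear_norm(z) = 0.44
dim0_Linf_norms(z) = [0.13, 0.17, 0.16]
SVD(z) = [[-0.24, 0.36, 0.9], [-0.31, -0.91, 0.28], [0.92, -0.21, 0.33]] @ diag([0.2893507914123652, 0.13901845578383984, 0.01581102338605761]) @ [[0.45, 0.72, -0.53], [-0.21, 0.66, 0.72], [0.87, -0.21, 0.45]]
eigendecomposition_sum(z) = [[(0.02+0j),0j,(0.01+0j)], [(-0+0j),(-0+0j),-0.00-0.00j], [(0.01+0j),0j,0j]] + [[-0.02-0.03j, (-0.01-0.1j), (0.04+0.01j)], [-0.00+0.04j, (-0.07+0.09j), (-0.02-0.04j)], [0.06+0.04j, 0.08+0.20j, -0.08+0.00j]] + [[-0.02+0.03j, -0.01+0.10j, (0.04-0.01j)], [-0.00-0.04j, (-0.07-0.09j), (-0.02+0.04j)], [(0.06-0.04j), (0.08-0.2j), (-0.08-0j)]]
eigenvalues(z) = [(0.02+0j), (-0.18+0.06j), (-0.18-0.06j)]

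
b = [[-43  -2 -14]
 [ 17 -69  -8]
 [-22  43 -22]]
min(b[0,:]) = -43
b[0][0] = -43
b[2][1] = 43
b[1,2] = -8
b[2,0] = -22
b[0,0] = -43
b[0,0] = -43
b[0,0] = -43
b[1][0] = 17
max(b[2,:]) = 43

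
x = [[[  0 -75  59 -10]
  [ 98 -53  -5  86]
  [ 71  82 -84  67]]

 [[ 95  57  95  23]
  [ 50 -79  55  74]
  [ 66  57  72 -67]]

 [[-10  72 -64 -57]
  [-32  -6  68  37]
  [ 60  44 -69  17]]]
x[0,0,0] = 0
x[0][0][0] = 0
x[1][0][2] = 95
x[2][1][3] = 37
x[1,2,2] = 72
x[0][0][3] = -10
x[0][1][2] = -5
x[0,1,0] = 98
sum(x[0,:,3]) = 143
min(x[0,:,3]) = -10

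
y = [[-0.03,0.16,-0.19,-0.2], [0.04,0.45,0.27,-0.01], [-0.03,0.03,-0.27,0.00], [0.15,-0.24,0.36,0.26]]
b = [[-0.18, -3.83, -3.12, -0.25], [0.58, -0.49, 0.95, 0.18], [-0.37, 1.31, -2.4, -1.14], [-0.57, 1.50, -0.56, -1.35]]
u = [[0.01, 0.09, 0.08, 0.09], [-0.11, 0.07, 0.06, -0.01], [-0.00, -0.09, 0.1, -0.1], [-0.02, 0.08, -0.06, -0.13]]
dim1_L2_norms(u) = [0.15, 0.14, 0.17, 0.17]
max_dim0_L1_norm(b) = 7.13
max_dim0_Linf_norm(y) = 0.45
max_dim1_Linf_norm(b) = 3.83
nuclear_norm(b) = 9.90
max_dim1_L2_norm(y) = 0.53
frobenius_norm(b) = 6.30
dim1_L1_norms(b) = [7.38, 2.2, 5.22, 3.98]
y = u @ b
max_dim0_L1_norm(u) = 0.33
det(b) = 6.20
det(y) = -0.00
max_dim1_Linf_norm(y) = 0.45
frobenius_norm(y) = 0.86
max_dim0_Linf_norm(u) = 0.13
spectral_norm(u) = 0.20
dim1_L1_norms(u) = [0.27, 0.25, 0.29, 0.29]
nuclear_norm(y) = 1.37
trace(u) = 0.05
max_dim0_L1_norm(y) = 1.09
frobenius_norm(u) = 0.31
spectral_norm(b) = 5.04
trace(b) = -4.42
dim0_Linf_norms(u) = [0.11, 0.09, 0.1, 0.13]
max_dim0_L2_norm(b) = 4.34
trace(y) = 0.41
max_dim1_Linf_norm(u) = 0.13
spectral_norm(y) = 0.65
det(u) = -0.00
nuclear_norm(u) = 0.60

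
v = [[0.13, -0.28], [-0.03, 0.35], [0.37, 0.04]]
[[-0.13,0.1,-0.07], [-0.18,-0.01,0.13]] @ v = [[-0.05, 0.07],[0.02, 0.05]]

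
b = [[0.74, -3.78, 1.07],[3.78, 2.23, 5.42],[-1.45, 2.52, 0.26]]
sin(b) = [[0.73, -6.75, 8.69], [8.35, -1.65, 8.03], [-6.11, 2.62, -8.98]]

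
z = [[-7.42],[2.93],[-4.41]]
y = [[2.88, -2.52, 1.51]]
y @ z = [[-35.41]]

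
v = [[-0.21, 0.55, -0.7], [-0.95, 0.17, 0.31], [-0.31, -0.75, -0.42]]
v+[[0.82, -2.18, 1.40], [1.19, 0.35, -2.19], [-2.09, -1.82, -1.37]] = [[0.61, -1.63, 0.70], [0.24, 0.52, -1.88], [-2.4, -2.57, -1.79]]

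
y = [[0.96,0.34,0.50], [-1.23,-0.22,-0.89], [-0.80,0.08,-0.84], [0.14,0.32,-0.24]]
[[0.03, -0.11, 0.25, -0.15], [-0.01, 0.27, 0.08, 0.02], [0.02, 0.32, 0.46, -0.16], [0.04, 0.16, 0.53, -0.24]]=y@[[0.02, -0.15, 0.15, -0.11], [0.08, 0.40, 1.16, -0.5], [-0.04, -0.20, -0.58, 0.25]]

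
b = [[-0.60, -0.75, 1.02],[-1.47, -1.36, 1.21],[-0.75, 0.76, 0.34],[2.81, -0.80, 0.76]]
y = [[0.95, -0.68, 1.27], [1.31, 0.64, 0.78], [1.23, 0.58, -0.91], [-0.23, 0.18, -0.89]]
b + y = [[0.35, -1.43, 2.29],[-0.16, -0.72, 1.99],[0.48, 1.34, -0.57],[2.58, -0.62, -0.13]]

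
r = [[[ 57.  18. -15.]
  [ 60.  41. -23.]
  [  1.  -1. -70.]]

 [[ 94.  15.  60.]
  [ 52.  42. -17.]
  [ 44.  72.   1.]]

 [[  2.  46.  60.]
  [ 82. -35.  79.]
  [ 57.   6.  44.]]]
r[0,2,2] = -70.0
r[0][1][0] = 60.0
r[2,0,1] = 46.0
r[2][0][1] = 46.0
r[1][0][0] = 94.0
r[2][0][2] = 60.0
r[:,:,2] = [[-15.0, -23.0, -70.0], [60.0, -17.0, 1.0], [60.0, 79.0, 44.0]]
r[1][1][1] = 42.0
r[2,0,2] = 60.0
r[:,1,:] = [[60.0, 41.0, -23.0], [52.0, 42.0, -17.0], [82.0, -35.0, 79.0]]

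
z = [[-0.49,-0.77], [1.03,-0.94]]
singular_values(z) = [1.41, 0.89]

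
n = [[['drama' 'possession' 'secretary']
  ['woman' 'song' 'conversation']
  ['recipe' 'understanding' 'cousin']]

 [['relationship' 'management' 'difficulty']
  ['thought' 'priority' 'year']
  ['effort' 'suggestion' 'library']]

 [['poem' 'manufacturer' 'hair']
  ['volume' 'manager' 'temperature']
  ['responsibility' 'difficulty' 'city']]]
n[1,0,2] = 'difficulty'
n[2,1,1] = 'manager'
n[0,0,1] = 'possession'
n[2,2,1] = 'difficulty'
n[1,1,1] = 'priority'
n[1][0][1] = 'management'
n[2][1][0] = 'volume'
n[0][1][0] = 'woman'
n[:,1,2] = ['conversation', 'year', 'temperature']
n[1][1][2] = 'year'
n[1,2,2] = 'library'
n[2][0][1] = 'manufacturer'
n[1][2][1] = 'suggestion'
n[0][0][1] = 'possession'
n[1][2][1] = 'suggestion'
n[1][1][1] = 'priority'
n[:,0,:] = [['drama', 'possession', 'secretary'], ['relationship', 'management', 'difficulty'], ['poem', 'manufacturer', 'hair']]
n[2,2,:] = ['responsibility', 'difficulty', 'city']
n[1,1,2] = 'year'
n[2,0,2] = 'hair'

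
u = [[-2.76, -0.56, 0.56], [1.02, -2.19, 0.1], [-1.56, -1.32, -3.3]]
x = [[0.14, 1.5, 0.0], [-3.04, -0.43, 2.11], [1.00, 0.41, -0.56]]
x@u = [[1.14,  -3.36,  0.23],[4.66,  -0.14,  -8.71],[-1.47,  -0.72,  2.45]]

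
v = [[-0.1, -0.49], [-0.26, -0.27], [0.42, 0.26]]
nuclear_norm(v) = 1.03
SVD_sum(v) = [[-0.27,-0.36], [-0.23,-0.3], [0.28,0.37]] + [[0.17, -0.13],[-0.03, 0.03],[0.14, -0.11]]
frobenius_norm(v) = 0.80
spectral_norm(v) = 0.74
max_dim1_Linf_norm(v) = 0.49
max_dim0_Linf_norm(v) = 0.49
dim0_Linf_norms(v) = [0.42, 0.49]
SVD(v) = [[-0.61, 0.77], [-0.5, -0.15], [0.62, 0.62]] @ diag([0.7445195685807835, 0.28335598105613335]) @ [[0.61, 0.80], [0.80, -0.61]]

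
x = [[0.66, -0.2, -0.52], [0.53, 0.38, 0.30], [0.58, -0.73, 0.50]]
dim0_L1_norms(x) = [1.77, 1.31, 1.32]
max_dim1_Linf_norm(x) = 0.73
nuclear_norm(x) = 2.60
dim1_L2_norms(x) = [0.86, 0.72, 1.06]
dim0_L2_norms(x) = [1.03, 0.85, 0.78]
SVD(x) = [[-0.45, -0.86, -0.24],[-0.26, -0.13, 0.96],[-0.85, 0.50, -0.16]] @ diag([1.1476543070461456, 0.7798035154962762, 0.6748303999806772]) @ [[-0.81, 0.54, -0.23], [-0.44, -0.31, 0.84], [0.38, 0.79, 0.49]]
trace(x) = 1.54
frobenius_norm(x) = 1.54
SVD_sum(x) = [[0.42,-0.28,0.12],[0.24,-0.16,0.07],[0.79,-0.52,0.23]] + [[0.3,0.21,-0.56], [0.04,0.03,-0.08], [-0.17,-0.12,0.33]] + [[-0.06, -0.13, -0.08], [0.25, 0.51, 0.31], [-0.04, -0.09, -0.05]]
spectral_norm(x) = 1.15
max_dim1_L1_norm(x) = 1.81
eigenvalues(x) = [(0.39+0.81j), (0.39-0.81j), (0.75+0j)]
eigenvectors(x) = [[0.25+0.44j, 0.25-0.44j, -0.66+0.00j], [0.30-0.42j, 0.30+0.42j, (-0.65+0j)], [(0.69+0j), (0.69-0j), 0.37+0.00j]]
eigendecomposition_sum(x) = [[(0.18+0.21j), (-0.26-0.09j), (-0.14+0.23j)],[0.12-0.25j, (0.03+0.27j), (0.27+0.03j)],[(0.37-0.07j), (-0.28+0.25j), 0.18+0.32j]] + [[0.18-0.21j, (-0.26+0.09j), (-0.14-0.23j)], [(0.12+0.25j), (0.03-0.27j), 0.27-0.03j], [0.37+0.07j, -0.28-0.25j, (0.18-0.32j)]] + [[(0.3-0j), (0.32+0j), (-0.24+0j)], [(0.3-0j), 0.31+0.00j, -0.24+0.00j], [-0.17+0.00j, -0.18-0.00j, (0.13-0j)]]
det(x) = 0.60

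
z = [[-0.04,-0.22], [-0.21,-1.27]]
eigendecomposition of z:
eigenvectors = [[0.99, 0.17], [-0.16, 0.99]]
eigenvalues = [-0.0, -1.31]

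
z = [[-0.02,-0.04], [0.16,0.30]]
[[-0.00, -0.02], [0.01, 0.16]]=z @[[-0.06, 0.51], [0.08, 0.27]]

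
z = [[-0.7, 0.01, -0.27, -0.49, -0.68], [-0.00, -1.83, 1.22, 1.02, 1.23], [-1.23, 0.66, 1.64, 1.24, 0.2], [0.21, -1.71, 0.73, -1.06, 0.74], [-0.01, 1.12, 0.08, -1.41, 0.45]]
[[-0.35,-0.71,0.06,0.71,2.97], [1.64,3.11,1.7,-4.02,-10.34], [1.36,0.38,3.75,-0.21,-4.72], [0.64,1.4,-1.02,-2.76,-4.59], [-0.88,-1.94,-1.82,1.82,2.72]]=z@[[0.19, 0.2, -0.7, -0.19, 0.25], [-0.31, -1.0, -0.03, 1.40, 1.7], [0.87, 0.25, 0.98, -0.54, -1.86], [0.34, 0.67, 1.14, -0.33, -1.56], [-0.27, 0.24, -0.58, -0.38, -2.74]]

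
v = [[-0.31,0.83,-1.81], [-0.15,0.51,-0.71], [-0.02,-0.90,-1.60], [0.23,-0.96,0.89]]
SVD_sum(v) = [[-0.27, 0.52, -1.90], [-0.11, 0.22, -0.80], [-0.17, 0.34, -1.24], [0.15, -0.30, 1.08]] + [[-0.04,0.31,0.09], [-0.04,0.29,0.09], [0.15,-1.24,-0.36], [0.08,-0.66,-0.19]] + [[-0.0, -0.0, 0.0], [-0.0, -0.0, 0.00], [0.0, 0.00, -0.0], [-0.00, -0.00, 0.0]]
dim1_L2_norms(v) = [2.02, 0.89, 1.84, 1.33]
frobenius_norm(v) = 3.16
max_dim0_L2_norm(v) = 2.67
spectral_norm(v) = 2.76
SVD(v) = [[-0.72, -0.21, 0.51], [-0.30, -0.2, 0.23], [-0.47, 0.84, -0.24], [0.41, 0.45, 0.79]] @ diag([2.758888321416161, 1.5405501672804556, 0.006357046930989156]) @ [[0.14, -0.26, 0.96],[0.12, -0.95, -0.28],[-0.98, -0.15, 0.1]]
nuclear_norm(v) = 4.31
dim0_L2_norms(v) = [0.41, 1.64, 2.67]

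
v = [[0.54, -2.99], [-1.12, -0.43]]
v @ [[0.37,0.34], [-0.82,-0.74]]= [[2.65,2.40], [-0.06,-0.06]]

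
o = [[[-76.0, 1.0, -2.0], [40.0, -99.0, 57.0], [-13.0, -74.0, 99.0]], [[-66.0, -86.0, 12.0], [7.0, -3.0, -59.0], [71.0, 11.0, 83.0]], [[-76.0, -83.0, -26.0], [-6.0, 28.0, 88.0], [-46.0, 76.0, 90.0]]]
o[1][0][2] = 12.0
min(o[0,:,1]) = -99.0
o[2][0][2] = -26.0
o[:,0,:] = [[-76.0, 1.0, -2.0], [-66.0, -86.0, 12.0], [-76.0, -83.0, -26.0]]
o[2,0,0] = -76.0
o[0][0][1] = 1.0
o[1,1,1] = -3.0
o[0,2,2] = 99.0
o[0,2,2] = 99.0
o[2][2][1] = 76.0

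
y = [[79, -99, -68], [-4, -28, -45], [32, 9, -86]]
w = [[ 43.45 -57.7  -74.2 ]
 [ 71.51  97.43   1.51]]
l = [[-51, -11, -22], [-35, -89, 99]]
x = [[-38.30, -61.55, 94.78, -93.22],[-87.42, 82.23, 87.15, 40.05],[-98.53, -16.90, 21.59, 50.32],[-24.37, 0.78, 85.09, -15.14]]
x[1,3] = 40.05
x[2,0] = -98.53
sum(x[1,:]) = 122.01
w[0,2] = -74.2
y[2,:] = [32, 9, -86]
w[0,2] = -74.2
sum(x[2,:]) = -43.52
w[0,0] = 43.45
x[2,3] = 50.32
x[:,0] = [-38.3, -87.42, -98.53, -24.37]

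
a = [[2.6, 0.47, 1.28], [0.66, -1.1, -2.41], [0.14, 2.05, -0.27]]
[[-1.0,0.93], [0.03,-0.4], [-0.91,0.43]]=a@[[-0.35, 0.25], [-0.41, 0.21], [0.08, 0.14]]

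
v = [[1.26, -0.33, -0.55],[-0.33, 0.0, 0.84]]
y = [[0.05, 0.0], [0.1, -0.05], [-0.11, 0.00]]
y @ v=[[0.06, -0.02, -0.03],[0.14, -0.03, -0.10],[-0.14, 0.04, 0.06]]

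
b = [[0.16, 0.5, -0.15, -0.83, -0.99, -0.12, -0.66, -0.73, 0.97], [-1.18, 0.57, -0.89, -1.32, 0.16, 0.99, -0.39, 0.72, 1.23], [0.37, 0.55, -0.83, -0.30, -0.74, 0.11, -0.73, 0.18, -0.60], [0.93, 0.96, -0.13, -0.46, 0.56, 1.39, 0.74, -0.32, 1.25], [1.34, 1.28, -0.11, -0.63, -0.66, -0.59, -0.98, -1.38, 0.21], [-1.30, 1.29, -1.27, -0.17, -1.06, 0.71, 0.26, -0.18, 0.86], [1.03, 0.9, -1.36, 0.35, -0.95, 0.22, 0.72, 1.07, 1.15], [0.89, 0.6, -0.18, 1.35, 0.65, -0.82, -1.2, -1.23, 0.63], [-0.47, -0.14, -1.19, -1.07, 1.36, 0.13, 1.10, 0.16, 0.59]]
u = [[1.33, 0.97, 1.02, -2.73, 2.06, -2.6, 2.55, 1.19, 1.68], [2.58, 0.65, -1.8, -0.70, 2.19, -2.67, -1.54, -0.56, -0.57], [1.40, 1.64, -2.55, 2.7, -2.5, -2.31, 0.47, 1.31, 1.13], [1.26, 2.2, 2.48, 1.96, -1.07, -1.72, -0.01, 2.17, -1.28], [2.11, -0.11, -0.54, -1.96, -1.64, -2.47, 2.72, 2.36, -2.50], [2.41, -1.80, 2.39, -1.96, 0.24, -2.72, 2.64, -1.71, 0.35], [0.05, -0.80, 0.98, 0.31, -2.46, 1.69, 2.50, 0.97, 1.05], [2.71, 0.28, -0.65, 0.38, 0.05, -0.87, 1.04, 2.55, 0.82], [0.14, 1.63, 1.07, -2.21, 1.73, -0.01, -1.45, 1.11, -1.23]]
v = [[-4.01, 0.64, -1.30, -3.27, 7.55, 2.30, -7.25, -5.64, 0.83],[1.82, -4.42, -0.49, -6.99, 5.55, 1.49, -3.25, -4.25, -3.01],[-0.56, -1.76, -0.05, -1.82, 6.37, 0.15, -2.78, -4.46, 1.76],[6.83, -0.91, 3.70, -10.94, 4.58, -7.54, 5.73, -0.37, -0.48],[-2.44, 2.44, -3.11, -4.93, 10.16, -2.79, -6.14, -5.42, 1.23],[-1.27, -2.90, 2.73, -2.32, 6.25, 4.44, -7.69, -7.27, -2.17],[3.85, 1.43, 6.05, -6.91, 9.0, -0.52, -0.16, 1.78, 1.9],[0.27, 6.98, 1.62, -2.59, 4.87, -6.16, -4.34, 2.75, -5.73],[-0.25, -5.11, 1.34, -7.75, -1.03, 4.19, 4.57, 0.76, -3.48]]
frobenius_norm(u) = 15.62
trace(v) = -5.71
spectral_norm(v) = 27.84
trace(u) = 0.85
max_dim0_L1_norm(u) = 17.06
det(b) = 161.08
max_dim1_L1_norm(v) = 41.08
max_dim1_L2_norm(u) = 6.05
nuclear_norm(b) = 19.63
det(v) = 3434018.00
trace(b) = -0.43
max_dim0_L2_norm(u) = 6.27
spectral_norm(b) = 4.43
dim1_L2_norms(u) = [5.74, 5.07, 5.77, 5.18, 6.05, 6.01, 4.35, 4.12, 4.07]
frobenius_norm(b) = 7.55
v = b @ u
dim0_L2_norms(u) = [5.44, 3.94, 5.05, 5.65, 5.31, 6.27, 5.74, 5.03, 3.97]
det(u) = 21409.22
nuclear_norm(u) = 39.43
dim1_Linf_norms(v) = [7.55, 6.99, 6.37, 10.94, 10.16, 7.69, 9.0, 6.98, 7.75]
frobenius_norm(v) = 40.26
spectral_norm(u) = 9.27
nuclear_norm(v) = 90.86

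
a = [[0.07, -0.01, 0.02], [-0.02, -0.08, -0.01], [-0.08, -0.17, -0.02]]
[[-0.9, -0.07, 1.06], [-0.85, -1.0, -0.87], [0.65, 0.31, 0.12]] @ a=[[-0.15, -0.17, -0.04], [0.03, 0.24, 0.01], [0.03, -0.05, 0.01]]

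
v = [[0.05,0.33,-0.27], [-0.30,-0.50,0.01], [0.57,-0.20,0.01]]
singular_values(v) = [0.69, 0.61, 0.22]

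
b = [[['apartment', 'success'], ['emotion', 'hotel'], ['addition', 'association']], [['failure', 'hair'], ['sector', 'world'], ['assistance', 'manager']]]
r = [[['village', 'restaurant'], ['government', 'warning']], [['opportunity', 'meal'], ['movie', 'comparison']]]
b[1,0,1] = 'hair'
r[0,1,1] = 'warning'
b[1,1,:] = ['sector', 'world']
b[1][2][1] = 'manager'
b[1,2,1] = 'manager'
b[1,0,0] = 'failure'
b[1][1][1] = 'world'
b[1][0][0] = 'failure'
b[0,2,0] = 'addition'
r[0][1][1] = 'warning'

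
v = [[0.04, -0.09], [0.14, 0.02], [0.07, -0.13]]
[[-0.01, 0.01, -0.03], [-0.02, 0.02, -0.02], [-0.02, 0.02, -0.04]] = v@[[-0.13,0.17,-0.14], [0.07,-0.04,0.22]]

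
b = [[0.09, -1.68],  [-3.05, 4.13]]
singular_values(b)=[5.33, 0.89]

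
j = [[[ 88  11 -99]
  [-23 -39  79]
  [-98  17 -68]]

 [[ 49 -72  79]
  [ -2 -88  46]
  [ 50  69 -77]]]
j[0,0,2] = -99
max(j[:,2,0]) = 50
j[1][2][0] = 50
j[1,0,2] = 79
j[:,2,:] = [[-98, 17, -68], [50, 69, -77]]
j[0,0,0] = 88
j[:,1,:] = [[-23, -39, 79], [-2, -88, 46]]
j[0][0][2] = -99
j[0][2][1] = 17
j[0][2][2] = -68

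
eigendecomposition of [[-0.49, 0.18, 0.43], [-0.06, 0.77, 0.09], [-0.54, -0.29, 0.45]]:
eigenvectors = [[0.66, -0.62, 0.11],[-0.04, 0.04, -0.77],[0.75, -0.78, 0.63]]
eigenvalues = [-0.01, 0.03, 0.7]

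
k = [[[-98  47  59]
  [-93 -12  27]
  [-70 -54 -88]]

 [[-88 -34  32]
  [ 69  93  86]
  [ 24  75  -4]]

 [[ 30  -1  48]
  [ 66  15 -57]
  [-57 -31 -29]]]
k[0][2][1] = -54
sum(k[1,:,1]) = 134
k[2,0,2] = 48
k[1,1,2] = 86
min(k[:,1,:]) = -93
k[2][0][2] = 48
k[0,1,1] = -12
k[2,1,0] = 66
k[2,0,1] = -1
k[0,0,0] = -98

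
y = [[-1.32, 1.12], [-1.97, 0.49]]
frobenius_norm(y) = 2.67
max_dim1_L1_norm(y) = 2.46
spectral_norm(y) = 2.60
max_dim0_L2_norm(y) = 2.37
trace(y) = -0.83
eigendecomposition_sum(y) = [[(-0.66+0.43j), 0.56+0.20j],  [-0.98-0.35j, 0.24+0.75j]] + [[(-0.66-0.43j),0.56-0.20j], [-0.98+0.35j,(0.24-0.75j)]]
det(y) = 1.56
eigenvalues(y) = [(-0.41+1.18j), (-0.41-1.18j)]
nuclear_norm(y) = 3.20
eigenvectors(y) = [[(-0.37+0.48j), (-0.37-0.48j)], [(-0.8+0j), -0.80-0.00j]]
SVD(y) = [[-0.64, -0.77],[-0.77, 0.64]] @ diag([2.5995905925161673, 0.5999406231465276]) @ [[0.91, -0.42],[-0.42, -0.91]]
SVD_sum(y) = [[-1.51, 0.70], [-1.81, 0.84]] + [[0.19, 0.42], [-0.16, -0.35]]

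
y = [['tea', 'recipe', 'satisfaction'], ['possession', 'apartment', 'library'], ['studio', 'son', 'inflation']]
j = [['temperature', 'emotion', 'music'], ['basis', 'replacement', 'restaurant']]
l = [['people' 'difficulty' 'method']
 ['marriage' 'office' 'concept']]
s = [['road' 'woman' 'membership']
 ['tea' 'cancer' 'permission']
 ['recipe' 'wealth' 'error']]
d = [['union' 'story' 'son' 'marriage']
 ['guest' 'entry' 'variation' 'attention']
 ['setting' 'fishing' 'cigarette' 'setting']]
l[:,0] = ['people', 'marriage']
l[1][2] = 'concept'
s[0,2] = 'membership'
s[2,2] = 'error'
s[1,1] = 'cancer'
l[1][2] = 'concept'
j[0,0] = 'temperature'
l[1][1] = 'office'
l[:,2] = ['method', 'concept']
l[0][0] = 'people'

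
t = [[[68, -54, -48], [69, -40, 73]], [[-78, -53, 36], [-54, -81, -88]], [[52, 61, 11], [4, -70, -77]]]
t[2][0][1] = 61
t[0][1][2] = 73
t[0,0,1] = -54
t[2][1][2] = -77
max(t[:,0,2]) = 36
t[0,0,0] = 68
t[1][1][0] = -54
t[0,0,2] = -48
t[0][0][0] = 68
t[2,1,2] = -77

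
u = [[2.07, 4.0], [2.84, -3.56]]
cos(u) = [[-0.64, -0.59], [-0.42, 0.18]]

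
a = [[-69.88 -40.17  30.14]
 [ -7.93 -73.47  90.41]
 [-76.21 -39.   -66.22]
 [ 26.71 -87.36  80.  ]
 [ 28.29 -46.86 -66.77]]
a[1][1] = -73.47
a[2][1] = -39.0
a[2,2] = -66.22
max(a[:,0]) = 28.29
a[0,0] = -69.88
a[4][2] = -66.77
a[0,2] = 30.14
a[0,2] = 30.14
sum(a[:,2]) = 67.55999999999999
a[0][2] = 30.14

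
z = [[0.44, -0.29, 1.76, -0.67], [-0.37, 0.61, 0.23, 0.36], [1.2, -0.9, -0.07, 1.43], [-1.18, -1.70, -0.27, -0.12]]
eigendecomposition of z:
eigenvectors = [[-0.62+0.00j, (-0.8+0j), (-0.38-0.12j), (-0.38+0.12j)], [-0.10+0.00j, (0.28+0j), (-0.05-0.37j), (-0.05+0.37j)], [0.67+0.00j, -0.42+0.00j, 0.32-0.33j, (0.32+0.33j)], [-0.40+0.00j, (0.32+0j), 0.70+0.00j, (0.7-0j)]]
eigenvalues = [(-1.92+0j), (1.73+0j), (0.52+1.23j), (0.52-1.23j)]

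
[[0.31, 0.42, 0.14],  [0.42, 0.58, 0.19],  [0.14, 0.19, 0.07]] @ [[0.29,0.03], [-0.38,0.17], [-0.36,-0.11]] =[[-0.12, 0.07], [-0.17, 0.09], [-0.06, 0.03]]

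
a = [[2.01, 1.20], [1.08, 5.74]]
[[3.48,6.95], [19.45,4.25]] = a @ [[-0.33, 3.40], [3.45, 0.1]]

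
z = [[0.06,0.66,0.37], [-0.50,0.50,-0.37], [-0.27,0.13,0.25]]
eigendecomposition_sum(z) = [[0.02+0.33j, (0.27-0.19j), 0.30+0.13j], [-0.26+0.06j, 0.19+0.19j, (-0.06+0.26j)], [-0.12+0.07j, 0.12+0.07j, 0.01+0.14j]] + [[0.02-0.33j, (0.27+0.19j), 0.30-0.13j], [-0.26-0.06j, (0.19-0.19j), (-0.06-0.26j)], [(-0.12-0.07j), 0.12-0.07j, (0.01-0.14j)]] + [[(0.03+0j), 0.11+0.00j, (-0.24-0j)], [0.03+0.00j, (0.12+0j), (-0.25-0j)], [-0.03-0.00j, (-0.11-0j), (0.24+0j)]]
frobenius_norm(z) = 1.17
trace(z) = 0.81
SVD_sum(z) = [[-0.25, 0.53, 0.03],[-0.28, 0.58, 0.03],[-0.11, 0.22, 0.01]] + [[0.25, 0.10, 0.39], [-0.24, -0.1, -0.38], [0.05, 0.02, 0.08]] + [[0.06,0.03,-0.05],[0.02,0.01,-0.02],[-0.21,-0.11,0.16]]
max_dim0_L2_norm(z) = 0.84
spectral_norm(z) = 0.91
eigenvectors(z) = [[0.74+0.00j, (0.74-0j), (-0.56+0j)], [(0.1+0.59j), 0.10-0.59j, (-0.6+0j)], [0.13+0.28j, (0.13-0.28j), 0.57+0.00j]]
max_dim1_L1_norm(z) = 1.37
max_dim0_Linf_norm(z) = 0.66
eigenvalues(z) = [(0.21+0.66j), (0.21-0.66j), (0.38+0j)]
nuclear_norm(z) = 1.88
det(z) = 0.18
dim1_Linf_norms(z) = [0.66, 0.5, 0.27]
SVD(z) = [[0.65, -0.71, -0.28],[0.71, 0.69, -0.10],[0.27, -0.14, 0.95]] @ diag([0.9081027863708387, 0.6696009950382202, 0.3037825485924822]) @ [[-0.43, 0.9, 0.05],[-0.52, -0.21, -0.83],[-0.73, -0.38, 0.56]]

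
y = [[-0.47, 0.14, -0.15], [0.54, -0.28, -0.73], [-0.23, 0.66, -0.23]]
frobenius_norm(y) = 1.31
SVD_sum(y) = [[-0.23, 0.18, 0.16], [0.61, -0.47, -0.42], [-0.28, 0.22, 0.19]] + [[-0.02, 0.15, -0.2], [-0.04, 0.22, -0.30], [-0.06, 0.35, -0.48]] + [[-0.22, -0.18, -0.11],[-0.03, -0.03, -0.02],[0.11, 0.09, 0.05]]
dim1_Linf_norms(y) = [0.47, 0.73, 0.66]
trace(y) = -0.98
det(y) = -0.26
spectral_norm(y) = 1.02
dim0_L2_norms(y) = [0.75, 0.73, 0.78]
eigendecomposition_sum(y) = [[-0.62-0.00j, (0.16-0j), 0.06+0.00j], [0.02+0.00j, -0.01+0.00j, -0.00-0.00j], [-0.45-0.00j, 0.11-0.00j, 0.04+0.00j]] + [[0.08+0.00j, -0.01+0.09j, -0.10+0.00j], [0.26+0.09j, (-0.14+0.3j), (-0.36-0.11j)], [(0.11-0.23j), (0.27+0.15j), -0.14+0.33j]] + [[0.08-0.00j, (-0.01-0.09j), -0.10-0.00j], [(0.26-0.09j), -0.14-0.30j, (-0.36+0.11j)], [0.11+0.23j, 0.27-0.15j, (-0.14-0.33j)]]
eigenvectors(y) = [[-0.81+0.00j,(0.19-0.06j),0.19+0.06j],  [(0.03+0j),0.71+0.00j,(0.71-0j)],  [(-0.59+0j),0.06-0.67j,0.06+0.67j]]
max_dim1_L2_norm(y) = 0.95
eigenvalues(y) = [(-0.58+0j), (-0.2+0.64j), (-0.2-0.64j)]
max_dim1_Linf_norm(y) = 0.73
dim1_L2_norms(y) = [0.51, 0.95, 0.74]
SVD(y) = [[-0.32, 0.34, 0.88],[0.86, 0.5, 0.13],[-0.40, 0.80, -0.45]] @ diag([1.0185880566505552, 0.743042490259934, 0.3430251135371311]) @ [[0.69, -0.54, -0.48], [-0.10, 0.59, -0.80], [-0.71, -0.61, -0.35]]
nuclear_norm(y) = 2.10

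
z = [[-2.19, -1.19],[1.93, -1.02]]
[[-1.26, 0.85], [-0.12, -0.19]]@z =[[4.40, 0.63], [-0.10, 0.34]]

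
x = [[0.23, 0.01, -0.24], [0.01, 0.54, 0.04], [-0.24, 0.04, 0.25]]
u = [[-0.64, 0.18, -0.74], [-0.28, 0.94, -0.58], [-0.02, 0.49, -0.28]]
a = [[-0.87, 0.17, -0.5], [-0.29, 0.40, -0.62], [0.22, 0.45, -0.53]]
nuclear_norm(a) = 2.03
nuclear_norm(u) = 2.19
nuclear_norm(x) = 1.02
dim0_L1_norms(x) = [0.48, 0.59, 0.53]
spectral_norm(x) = 0.55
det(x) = -0.00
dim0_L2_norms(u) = [0.7, 1.08, 0.98]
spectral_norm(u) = 1.48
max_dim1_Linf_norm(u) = 0.94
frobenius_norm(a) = 1.48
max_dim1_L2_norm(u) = 1.14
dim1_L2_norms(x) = [0.33, 0.54, 0.35]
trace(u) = 0.02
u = a + x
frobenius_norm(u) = 1.61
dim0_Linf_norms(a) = [0.87, 0.45, 0.62]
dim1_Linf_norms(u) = [0.74, 0.94, 0.49]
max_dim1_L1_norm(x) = 0.59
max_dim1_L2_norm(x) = 0.54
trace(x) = 1.02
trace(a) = -1.00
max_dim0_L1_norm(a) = 1.65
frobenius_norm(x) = 0.72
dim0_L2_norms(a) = [0.94, 0.63, 0.96]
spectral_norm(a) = 1.28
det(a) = 0.00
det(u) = 0.06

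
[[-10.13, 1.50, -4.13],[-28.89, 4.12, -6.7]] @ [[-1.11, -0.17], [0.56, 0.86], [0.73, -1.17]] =[[9.07, 7.84], [29.48, 16.29]]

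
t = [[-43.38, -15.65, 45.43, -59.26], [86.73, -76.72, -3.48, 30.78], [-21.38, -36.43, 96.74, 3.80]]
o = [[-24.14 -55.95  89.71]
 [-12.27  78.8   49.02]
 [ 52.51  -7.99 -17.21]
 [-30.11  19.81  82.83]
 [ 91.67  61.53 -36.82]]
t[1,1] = -76.72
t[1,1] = -76.72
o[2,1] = -7.99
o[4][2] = -36.82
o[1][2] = 49.02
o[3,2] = 82.83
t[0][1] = -15.65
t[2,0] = -21.38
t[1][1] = -76.72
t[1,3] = 30.78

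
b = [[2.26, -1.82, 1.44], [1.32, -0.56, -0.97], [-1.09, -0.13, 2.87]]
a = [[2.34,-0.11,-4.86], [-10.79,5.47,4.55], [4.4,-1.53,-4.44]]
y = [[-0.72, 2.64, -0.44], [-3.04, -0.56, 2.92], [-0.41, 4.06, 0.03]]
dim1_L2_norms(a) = [5.4, 12.92, 6.44]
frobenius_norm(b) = 4.79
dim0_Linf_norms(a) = [10.79, 5.47, 4.86]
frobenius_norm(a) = 15.41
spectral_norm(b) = 3.47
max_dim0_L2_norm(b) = 3.35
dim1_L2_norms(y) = [2.77, 4.25, 4.08]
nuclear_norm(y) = 9.69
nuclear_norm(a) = 19.04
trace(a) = 3.37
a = y @ b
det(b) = -0.07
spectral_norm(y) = 4.92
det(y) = 11.16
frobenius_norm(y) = 6.51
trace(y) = -1.25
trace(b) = 4.57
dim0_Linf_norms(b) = [2.26, 1.82, 2.87]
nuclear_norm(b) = 6.78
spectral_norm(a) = 14.83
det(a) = -0.74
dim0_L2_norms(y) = [3.15, 4.88, 2.95]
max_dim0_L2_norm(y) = 4.88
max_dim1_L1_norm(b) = 5.52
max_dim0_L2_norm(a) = 11.89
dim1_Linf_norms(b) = [2.26, 1.32, 2.87]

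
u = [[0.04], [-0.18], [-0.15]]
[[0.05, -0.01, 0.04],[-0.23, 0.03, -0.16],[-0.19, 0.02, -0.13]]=u @ [[1.27, -0.15, 0.89]]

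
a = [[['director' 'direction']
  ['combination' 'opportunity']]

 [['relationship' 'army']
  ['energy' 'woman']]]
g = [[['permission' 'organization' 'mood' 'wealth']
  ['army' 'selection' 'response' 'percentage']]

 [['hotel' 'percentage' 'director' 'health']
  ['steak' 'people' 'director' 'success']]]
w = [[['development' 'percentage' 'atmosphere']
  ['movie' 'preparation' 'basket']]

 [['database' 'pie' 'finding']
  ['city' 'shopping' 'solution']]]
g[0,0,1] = 'organization'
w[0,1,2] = 'basket'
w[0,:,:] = [['development', 'percentage', 'atmosphere'], ['movie', 'preparation', 'basket']]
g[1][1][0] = 'steak'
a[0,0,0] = 'director'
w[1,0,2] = 'finding'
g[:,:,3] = [['wealth', 'percentage'], ['health', 'success']]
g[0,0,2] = 'mood'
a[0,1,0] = 'combination'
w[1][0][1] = 'pie'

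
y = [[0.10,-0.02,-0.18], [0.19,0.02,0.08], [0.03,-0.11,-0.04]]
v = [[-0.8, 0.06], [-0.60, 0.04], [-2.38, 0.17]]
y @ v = [[0.36, -0.03],  [-0.35, 0.03],  [0.14, -0.01]]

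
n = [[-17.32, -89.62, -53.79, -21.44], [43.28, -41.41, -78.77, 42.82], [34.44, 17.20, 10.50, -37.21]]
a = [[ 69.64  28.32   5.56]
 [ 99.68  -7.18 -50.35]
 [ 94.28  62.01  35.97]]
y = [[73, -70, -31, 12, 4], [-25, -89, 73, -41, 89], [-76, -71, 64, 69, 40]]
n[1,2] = -78.77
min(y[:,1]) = -89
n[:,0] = [-17.32, 43.28, 34.44]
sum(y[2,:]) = 26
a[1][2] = -50.35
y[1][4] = 89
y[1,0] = -25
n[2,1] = 17.2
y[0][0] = 73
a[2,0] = 94.28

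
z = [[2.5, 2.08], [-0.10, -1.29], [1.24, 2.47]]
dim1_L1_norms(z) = [4.58, 1.39, 3.71]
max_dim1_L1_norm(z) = 4.58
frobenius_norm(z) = 4.46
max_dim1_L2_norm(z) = 3.25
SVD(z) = [[-0.74, -0.62],[0.25, -0.63],[-0.63, 0.47]] @ diag([4.313533556287417, 1.1324434903263074]) @ [[-0.61, -0.79], [-0.79, 0.61]]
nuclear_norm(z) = 5.45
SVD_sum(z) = [[1.95, 2.51], [-0.66, -0.85], [1.66, 2.14]] + [[0.55, -0.43], [0.56, -0.44], [-0.42, 0.33]]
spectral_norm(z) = 4.31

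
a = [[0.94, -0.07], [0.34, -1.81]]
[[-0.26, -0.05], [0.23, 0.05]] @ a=[[-0.26, 0.11],[0.23, -0.11]]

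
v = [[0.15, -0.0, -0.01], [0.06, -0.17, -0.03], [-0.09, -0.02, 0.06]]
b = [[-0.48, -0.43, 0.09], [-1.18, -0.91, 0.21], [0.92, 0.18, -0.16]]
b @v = [[-0.11, 0.07, 0.02],[-0.25, 0.15, 0.05],[0.16, -0.03, -0.02]]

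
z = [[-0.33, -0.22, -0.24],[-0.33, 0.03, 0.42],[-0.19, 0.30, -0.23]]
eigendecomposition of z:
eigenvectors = [[-0.38+0.00j, 0.85+0.00j, 0.85-0.00j], [0.80+0.00j, (0.42+0.18j), 0.42-0.18j], [(0.47+0j), (0.15-0.21j), (0.15+0.21j)]]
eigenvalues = [(0.43+0j), (-0.48+0.01j), (-0.48-0.01j)]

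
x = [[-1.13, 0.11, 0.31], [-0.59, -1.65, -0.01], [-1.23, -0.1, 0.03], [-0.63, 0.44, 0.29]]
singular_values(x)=[2.01, 1.6, 0.24]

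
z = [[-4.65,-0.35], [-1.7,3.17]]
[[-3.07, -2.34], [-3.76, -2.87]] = z@[[0.72, 0.55], [-0.80, -0.61]]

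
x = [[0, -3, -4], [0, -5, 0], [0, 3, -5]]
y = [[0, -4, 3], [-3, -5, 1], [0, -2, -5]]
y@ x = [[0, 29, -15], [0, 37, 7], [0, -5, 25]]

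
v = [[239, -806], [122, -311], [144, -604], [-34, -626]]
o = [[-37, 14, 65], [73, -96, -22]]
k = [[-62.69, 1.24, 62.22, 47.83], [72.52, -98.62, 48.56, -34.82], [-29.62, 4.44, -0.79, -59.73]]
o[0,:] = [-37, 14, 65]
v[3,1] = -626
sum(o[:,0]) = 36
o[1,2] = -22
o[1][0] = 73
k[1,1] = -98.62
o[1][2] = -22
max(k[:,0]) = 72.52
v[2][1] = -604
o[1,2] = -22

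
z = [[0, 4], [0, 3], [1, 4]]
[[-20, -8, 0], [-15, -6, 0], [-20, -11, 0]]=z @[[0, -3, 0], [-5, -2, 0]]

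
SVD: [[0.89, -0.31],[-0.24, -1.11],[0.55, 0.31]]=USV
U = [[0.08, 0.90], [-0.90, 0.24], [0.42, 0.35]]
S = [1.22, 1.04]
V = [[0.42, 0.91],[0.91, -0.42]]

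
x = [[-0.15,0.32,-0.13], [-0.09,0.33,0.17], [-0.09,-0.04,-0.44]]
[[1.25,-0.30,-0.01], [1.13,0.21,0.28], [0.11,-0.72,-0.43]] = x @ [[-1.47, -2.4, 0.39], [3.13, -1.17, 0.51], [-0.23, 2.23, 0.85]]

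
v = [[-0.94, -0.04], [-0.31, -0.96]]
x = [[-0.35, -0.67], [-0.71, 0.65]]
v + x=[[-1.29, -0.71], [-1.02, -0.31]]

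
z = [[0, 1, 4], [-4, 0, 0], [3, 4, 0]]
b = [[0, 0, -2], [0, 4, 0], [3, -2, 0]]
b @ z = [[-6, -8, 0], [-16, 0, 0], [8, 3, 12]]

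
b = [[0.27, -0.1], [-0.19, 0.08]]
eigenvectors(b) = [[0.81,0.36], [-0.59,0.93]]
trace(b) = 0.35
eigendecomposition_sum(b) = [[0.27, -0.1], [-0.19, 0.07]] + [[0.0, 0.0], [0.0, 0.01]]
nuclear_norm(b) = 0.36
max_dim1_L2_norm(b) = 0.29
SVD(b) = [[-0.81, 0.58], [0.58, 0.81]] @ diag([0.3540424682295237, 0.007343751762329361]) @ [[-0.93, 0.36], [0.36, 0.93]]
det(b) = 0.00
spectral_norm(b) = 0.35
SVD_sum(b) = [[0.27, -0.1], [-0.19, 0.07]] + [[0.00, 0.00], [0.00, 0.01]]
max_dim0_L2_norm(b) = 0.33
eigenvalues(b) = [0.34, 0.01]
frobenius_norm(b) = 0.35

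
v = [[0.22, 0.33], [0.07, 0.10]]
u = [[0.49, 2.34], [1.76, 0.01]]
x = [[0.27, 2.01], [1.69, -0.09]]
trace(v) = 0.32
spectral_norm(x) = 2.04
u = v + x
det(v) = -0.00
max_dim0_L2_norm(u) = 2.34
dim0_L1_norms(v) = [0.29, 0.43]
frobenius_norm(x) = 2.64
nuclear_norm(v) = 0.42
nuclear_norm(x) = 3.72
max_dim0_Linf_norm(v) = 0.33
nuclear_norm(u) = 4.13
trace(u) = 0.50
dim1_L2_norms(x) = [2.03, 1.69]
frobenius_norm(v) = 0.41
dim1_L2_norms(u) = [2.39, 1.76]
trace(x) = 0.18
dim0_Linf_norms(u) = [1.76, 2.34]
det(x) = -3.42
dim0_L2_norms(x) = [1.71, 2.01]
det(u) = -4.11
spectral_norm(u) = 2.45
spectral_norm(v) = 0.41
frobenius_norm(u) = 2.97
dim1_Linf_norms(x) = [2.01, 1.69]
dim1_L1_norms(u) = [2.83, 1.77]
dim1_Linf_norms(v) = [0.33, 0.1]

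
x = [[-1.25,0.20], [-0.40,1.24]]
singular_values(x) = [1.55, 0.95]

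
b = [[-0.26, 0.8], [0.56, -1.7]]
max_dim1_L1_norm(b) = 2.26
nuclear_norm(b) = 1.98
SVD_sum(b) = [[-0.26, 0.8], [0.56, -1.7]] + [[0.0, 0.00], [0.00, 0.00]]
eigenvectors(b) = [[0.95,-0.43],[0.31,0.91]]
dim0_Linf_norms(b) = [0.56, 1.7]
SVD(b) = [[-0.43,0.91],[0.91,0.43]] @ diag([1.9776730760269947, 0.003033868475397274]) @ [[0.31, -0.95], [0.95, 0.31]]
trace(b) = -1.96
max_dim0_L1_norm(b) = 2.5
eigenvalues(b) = [0.0, -1.96]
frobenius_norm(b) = 1.98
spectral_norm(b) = 1.98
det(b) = -0.01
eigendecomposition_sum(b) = [[0.0, 0.0], [0.00, 0.00]] + [[-0.26, 0.8], [0.56, -1.70]]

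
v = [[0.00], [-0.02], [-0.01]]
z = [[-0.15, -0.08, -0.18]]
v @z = [[0.0, 0.0, 0.0],[0.0, 0.0, 0.00],[0.00, 0.00, 0.00]]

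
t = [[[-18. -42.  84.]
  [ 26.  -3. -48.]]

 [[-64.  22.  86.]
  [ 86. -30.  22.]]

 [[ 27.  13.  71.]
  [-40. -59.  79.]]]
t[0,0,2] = 84.0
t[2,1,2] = 79.0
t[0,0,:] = [-18.0, -42.0, 84.0]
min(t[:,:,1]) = -59.0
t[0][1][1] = -3.0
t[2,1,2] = 79.0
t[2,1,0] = -40.0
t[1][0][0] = -64.0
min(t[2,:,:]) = -59.0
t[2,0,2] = 71.0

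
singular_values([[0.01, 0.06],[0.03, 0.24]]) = [0.25, 0.0]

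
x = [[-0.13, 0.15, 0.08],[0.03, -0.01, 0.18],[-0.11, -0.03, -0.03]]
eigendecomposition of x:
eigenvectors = [[-0.75+0.00j, 0.50-0.19j, 0.50+0.19j], [(0.53+0j), 0.65+0.00j, 0.65-0.00j], [-0.41+0.00j, -0.01+0.54j, -0.01-0.54j]]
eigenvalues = [(-0.19+0j), (0.01+0.14j), (0.01-0.14j)]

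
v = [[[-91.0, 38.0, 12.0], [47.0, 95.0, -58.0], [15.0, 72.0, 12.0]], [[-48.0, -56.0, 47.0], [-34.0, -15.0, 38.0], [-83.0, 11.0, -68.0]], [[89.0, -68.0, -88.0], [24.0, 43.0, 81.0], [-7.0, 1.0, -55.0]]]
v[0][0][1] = 38.0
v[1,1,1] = -15.0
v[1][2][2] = -68.0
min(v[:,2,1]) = 1.0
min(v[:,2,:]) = -83.0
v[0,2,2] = 12.0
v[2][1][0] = 24.0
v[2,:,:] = [[89.0, -68.0, -88.0], [24.0, 43.0, 81.0], [-7.0, 1.0, -55.0]]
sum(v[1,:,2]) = 17.0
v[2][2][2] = -55.0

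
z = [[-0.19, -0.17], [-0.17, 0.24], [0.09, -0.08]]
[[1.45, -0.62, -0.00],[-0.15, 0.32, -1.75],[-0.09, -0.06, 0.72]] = z@[[-4.34,1.27,4.01],[-3.7,2.23,-4.47]]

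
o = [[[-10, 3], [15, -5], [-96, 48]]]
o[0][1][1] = -5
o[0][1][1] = -5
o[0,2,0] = -96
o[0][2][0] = -96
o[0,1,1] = -5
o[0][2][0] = -96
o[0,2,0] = -96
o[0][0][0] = -10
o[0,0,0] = -10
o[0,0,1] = 3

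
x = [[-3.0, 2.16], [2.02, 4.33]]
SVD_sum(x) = [[0.31, 1.47],[0.95, 4.55]] + [[-3.31, 0.69], [1.07, -0.22]]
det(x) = -17.35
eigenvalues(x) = [-3.55, 4.88]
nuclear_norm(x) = 8.44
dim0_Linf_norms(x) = [3.0, 4.33]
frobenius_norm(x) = 6.04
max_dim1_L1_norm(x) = 6.35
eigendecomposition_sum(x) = [[-3.32, 0.91], [0.85, -0.23]] + [[0.32, 1.25],  [1.17, 4.56]]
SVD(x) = [[0.31, 0.95], [0.95, -0.31]] @ diag([4.887717199072865, 3.5503690768548704]) @ [[0.21,0.98], [-0.98,0.21]]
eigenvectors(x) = [[-0.97, -0.26], [0.25, -0.96]]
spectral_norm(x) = 4.89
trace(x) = 1.33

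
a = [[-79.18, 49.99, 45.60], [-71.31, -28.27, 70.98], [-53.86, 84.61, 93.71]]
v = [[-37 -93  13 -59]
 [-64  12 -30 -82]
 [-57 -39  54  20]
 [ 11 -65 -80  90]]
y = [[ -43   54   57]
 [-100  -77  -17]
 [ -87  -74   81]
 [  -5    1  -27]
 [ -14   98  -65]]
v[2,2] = 54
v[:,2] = [13, -30, 54, -80]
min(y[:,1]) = -77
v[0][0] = -37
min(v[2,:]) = -57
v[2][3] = 20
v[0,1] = -93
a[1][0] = -71.31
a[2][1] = 84.61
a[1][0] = -71.31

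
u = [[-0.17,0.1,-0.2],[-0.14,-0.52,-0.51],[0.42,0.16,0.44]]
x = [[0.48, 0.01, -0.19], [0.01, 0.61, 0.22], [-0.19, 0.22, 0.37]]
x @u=[[-0.16, 0.01, -0.18], [0.01, -0.28, -0.22], [0.16, -0.07, 0.09]]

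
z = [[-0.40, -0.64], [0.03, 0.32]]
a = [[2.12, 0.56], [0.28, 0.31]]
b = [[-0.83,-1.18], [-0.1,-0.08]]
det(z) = -0.11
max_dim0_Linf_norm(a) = 2.12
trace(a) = 2.43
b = a @ z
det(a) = 0.50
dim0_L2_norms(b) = [0.84, 1.18]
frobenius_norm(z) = 0.82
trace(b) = -0.91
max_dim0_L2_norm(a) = 2.14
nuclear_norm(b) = 1.48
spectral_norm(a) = 2.22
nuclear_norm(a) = 2.45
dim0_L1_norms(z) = [0.43, 0.96]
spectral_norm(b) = 1.45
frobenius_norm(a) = 2.23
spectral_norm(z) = 0.81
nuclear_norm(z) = 0.94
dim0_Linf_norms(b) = [0.83, 1.18]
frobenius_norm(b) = 1.45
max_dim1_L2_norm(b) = 1.44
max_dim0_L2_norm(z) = 0.72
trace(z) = -0.08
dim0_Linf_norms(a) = [2.12, 0.56]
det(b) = -0.05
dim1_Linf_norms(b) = [1.18, 0.1]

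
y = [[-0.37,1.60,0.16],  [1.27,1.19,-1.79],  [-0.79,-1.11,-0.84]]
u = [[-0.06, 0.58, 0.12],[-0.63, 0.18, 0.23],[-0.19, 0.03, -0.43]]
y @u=[[-1.02, 0.08, 0.25], [-0.49, 0.90, 1.20], [0.91, -0.68, 0.01]]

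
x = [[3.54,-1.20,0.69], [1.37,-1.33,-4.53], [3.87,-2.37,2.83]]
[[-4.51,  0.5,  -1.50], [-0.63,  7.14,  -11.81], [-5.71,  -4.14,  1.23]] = x @[[-1.15, 0.86, -0.36], [0.21, 1.17, 1.39], [-0.27, -1.66, 2.09]]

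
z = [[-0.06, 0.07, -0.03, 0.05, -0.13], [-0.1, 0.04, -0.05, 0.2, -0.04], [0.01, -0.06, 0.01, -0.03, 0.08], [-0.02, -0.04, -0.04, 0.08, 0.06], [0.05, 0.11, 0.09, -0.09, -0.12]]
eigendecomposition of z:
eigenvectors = [[-0.56+0.00j, -0.56-0.00j, -0.43+0.00j, (0.3+0j), -0.50+0.00j], [-0.49-0.20j, -0.49+0.20j, -0.67+0.00j, -0.73+0.00j, (0.59+0j)], [0.30-0.14j, 0.30+0.14j, 0.56+0.00j, (0.25+0j), 0.33+0.00j], [0.13-0.14j, (0.13+0.14j), (-0.18+0j), 0.23+0.00j, (-0.1+0j)], [(-0.33+0.4j), -0.33-0.40j, (-0.16+0j), -0.51+0.00j, (0.53+0j)]]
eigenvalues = [(-0.07+0.12j), (-0.07-0.12j), (0.06+0j), (0.01+0j), (0.03+0j)]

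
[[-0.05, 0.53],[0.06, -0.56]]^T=[[-0.05, 0.06], [0.53, -0.56]]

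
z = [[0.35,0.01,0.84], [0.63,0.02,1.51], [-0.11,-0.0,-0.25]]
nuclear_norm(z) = 1.90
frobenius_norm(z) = 1.89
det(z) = 0.00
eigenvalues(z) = [(0.12+0j), 0.01j, -0.01j]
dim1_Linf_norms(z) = [0.84, 1.51, 0.25]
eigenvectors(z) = [[-0.47+0.00j, 0.45+0.11j, (0.45-0.11j)],[(-0.87+0j), 0.86+0.00j, (0.86-0j)],[(0.14+0j), -0.20-0.04j, (-0.2+0.04j)]]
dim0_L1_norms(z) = [1.09, 0.03, 2.6]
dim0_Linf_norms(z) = [0.63, 0.02, 1.51]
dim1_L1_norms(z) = [1.2, 2.16, 0.36]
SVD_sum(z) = [[0.35, 0.01, 0.84], [0.63, 0.02, 1.51], [-0.11, -0.00, -0.25]] + [[-0.0,0.00,0.0], [-0.00,0.0,0.00], [-0.00,0.00,0.00]] + [[-0.00, -0.00, 0.0],  [0.0, 0.00, -0.00],  [-0.0, -0.0, 0.0]]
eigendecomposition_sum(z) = [[(0.31+0j),0.03-0.00j,0.85+0.00j], [(0.57+0j),(0.06-0j),(1.56+0j)], [-0.09+0.00j,-0.01+0.00j,(-0.26+0j)]] + [[(0.02-0.01j), -0.01+0.00j, (-0.01-0.04j)], [(0.03-0.03j), -0.02+0.01j, -0.03-0.06j], [(-0.01+0.01j), 0.00-0.00j, 0.02j]] + [[(0.02+0.01j), -0.01-0.00j, -0.01+0.04j],[0.03+0.03j, -0.02-0.01j, -0.03+0.06j],[-0.01-0.01j, 0j, -0.02j]]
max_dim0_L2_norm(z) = 1.75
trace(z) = 0.12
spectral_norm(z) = 1.89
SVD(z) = [[-0.48, -0.04, 0.88], [-0.86, -0.14, -0.48], [0.14, -0.99, 0.03]] @ diag([1.892131373831829, 0.006148178524196647, 0.0010315338631855964]) @ [[-0.39,-0.01,-0.92], [0.79,-0.53,-0.32], [-0.48,-0.85,0.21]]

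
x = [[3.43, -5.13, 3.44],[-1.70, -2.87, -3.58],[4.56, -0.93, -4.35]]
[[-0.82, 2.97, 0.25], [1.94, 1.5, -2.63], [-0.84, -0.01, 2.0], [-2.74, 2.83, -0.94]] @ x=[[-6.72,  -4.55,  -14.54], [-7.89,  -11.81,  12.74], [6.26,  2.48,  -11.55], [-18.5,  6.81,  -15.47]]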